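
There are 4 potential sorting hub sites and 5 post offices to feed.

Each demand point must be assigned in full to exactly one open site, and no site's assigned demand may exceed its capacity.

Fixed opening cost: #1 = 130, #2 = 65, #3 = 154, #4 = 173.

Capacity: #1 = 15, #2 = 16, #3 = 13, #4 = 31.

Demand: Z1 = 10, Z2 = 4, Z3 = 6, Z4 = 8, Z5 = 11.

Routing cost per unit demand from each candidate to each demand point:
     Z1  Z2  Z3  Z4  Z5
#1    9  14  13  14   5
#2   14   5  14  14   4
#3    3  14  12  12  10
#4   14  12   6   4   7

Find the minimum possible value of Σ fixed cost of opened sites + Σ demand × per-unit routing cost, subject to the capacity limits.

Open {#2, #4}; cheapest assignment that respects the capacities:
  #2 (cap 16, load 15): Z2, Z5 — cost 4×5 + 11×4 = 64
  #4 (cap 31, load 24): Z1, Z3, Z4 — cost 10×14 + 6×6 + 8×4 = 208
  Shipping 272, fixed 238 → total 510.
  Any other capacity-feasible assignment to {#2, #4} ships for at least 272.
Compare {#3, #4}: its best feasible assignment gives total 550.
Compare {#2, #3, #4}: its best feasible assignment gives total 554.
Every other set of open sites that can feasibly serve all demand totals ≥ 550 even under its best assignment. Minimum: 510.

510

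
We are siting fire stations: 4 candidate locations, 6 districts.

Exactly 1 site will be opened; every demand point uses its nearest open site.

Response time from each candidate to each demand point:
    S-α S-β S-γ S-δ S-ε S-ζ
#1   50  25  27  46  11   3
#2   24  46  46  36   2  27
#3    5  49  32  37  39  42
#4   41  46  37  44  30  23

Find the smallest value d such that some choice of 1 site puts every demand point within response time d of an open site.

46

Open {#2}.
  Farthest demand point is S-β at response time 46 (to #2); all others are ≤ 46.
With {#4} the worst case is 46.
With {#3} the worst case is 49.
No size-1 selection achieves below 46.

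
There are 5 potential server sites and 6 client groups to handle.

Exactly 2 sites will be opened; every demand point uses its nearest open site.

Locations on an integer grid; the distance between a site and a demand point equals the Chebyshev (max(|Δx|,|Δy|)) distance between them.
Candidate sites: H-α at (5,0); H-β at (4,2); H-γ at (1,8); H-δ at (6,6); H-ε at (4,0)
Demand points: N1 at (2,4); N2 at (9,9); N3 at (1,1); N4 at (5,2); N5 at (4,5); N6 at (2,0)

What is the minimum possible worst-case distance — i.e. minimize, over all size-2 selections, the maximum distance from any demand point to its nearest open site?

3

Open {H-β, H-δ}.
  Farthest demand point is N2 at distance 3 (to H-δ); all others are ≤ 3.
With {H-α, H-δ} the worst case is 4.
With {H-δ, H-ε} the worst case is 4.
No size-2 selection achieves below 3.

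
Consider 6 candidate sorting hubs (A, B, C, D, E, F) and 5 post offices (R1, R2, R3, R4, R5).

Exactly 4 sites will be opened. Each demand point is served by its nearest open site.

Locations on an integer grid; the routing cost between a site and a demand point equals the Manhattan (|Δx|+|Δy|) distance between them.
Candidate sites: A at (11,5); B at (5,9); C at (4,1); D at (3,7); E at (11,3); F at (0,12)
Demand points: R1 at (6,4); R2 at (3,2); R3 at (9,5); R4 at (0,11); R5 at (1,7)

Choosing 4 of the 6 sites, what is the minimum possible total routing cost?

12

Open {A, C, D, F}.
  R1→C 5, R2→C 2, R3→A 2, R4→F 1, R5→D 2  ⇒ total 12.
Compare {C, D, E, F}: total 14.
Compare {A, B, C, F}: total 16.
No size-4 selection does better; minimum is 12.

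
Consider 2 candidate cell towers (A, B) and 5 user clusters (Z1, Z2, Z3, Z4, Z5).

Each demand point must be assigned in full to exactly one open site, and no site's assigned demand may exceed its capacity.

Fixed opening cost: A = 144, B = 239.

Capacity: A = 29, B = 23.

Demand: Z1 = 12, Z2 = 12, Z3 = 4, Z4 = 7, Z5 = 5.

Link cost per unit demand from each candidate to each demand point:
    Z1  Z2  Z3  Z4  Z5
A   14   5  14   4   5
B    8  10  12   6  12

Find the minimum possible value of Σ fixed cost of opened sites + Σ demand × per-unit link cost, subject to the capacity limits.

640

Open {A, B}; cheapest assignment that respects the capacities:
  A (cap 29, load 24): Z2, Z4, Z5 — cost 12×5 + 7×4 + 5×5 = 113
  B (cap 23, load 16): Z1, Z3 — cost 12×8 + 4×12 = 144
  Shipping 257, fixed 383 → total 640.
  Any other capacity-feasible assignment to {A, B} ships for at least 257.
Total demand is 40 and no other set of sites has combined capacity ≥ 40, so {A, B} is the only feasible choice of open sites. Minimum: 640.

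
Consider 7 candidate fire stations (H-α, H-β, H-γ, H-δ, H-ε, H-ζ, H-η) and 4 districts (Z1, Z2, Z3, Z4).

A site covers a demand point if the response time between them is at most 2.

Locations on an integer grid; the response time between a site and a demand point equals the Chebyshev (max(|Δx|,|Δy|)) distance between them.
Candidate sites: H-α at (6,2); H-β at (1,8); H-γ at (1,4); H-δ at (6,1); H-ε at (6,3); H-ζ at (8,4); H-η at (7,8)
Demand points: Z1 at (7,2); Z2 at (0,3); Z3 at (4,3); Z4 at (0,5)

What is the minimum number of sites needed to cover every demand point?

2

Coverage sets (demand points within 2 of each site):
  H-α: {Z1, Z3}
  H-β: {}
  H-γ: {Z2, Z4}
  H-δ: {Z1, Z3}
  H-ε: {Z1, Z3}
  H-ζ: {Z1}
  H-η: {}
No single site covers all 4 demand points.
But {H-α, H-γ} covers everything, so the minimum is 2.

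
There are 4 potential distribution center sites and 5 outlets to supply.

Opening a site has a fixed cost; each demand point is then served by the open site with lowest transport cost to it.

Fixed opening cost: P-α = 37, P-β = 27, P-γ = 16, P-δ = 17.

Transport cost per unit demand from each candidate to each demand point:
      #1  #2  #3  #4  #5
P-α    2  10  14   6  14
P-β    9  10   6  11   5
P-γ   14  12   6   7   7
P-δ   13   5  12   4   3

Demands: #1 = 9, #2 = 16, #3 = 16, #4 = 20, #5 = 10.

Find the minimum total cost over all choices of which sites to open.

374

Open {P-α, P-γ, P-δ}: assign each demand point to its cheapest open site.
  #1→P-α 9×2=18, #2→P-δ 16×5=80, #3→P-γ 16×6=96, #4→P-δ 20×4=80, #5→P-δ 10×3=30
  transport cost 304, fixed 70 → total 374.
Compare {P-α, P-β, P-δ}: transport cost 304 + fixed 81 = 385.
Compare {P-α, P-β, P-γ, P-δ}: transport cost 304 + fixed 97 = 401.
Compare {P-β, P-δ}: transport cost 367 + fixed 44 = 411.
All other subsets cost ≥ 385. Minimum total cost: 374.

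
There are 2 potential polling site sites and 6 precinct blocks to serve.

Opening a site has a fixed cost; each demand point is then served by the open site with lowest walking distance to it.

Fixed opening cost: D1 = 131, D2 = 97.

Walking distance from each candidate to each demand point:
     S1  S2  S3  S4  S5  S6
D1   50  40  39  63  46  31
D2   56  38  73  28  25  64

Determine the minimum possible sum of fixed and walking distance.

Open {D2}: assign each demand point to its cheapest open site.
  S1→D2 56, S2→D2 38, S3→D2 73, S4→D2 28, S5→D2 25, S6→D2 64
  walking distance 284, fixed 97 → total 381.
Compare {D1}: walking distance 269 + fixed 131 = 400.
Compare {D1, D2}: walking distance 211 + fixed 228 = 439.

381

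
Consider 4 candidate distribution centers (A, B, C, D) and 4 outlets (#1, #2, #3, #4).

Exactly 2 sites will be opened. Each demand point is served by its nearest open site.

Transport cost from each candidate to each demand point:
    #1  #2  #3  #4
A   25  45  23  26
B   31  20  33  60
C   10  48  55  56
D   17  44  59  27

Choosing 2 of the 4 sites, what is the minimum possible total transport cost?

Open {A, B}.
  #1→A 25, #2→B 20, #3→A 23, #4→A 26  ⇒ total 94.
Compare {B, D}: total 97.
Compare {A, C}: total 104.
No size-2 selection does better; minimum is 94.

94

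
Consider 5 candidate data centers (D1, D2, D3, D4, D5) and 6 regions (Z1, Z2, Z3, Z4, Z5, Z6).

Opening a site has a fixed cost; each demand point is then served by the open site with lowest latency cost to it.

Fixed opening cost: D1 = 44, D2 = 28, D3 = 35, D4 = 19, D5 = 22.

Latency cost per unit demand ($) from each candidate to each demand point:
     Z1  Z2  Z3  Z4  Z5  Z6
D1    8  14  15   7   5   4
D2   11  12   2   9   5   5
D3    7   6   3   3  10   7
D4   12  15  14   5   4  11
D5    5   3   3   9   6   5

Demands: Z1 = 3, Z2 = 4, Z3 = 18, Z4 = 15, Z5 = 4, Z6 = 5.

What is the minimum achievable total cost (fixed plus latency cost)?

Open {D3, D5}: assign each demand point to its cheapest open site.
  Z1→D5 3×5=15, Z2→D5 4×3=12, Z3→D3 18×3=54, Z4→D3 15×3=45, Z5→D5 4×6=24, Z6→D5 5×5=25
  latency cost 175, fixed 57 → total 232.
Compare {D2, D3}: latency cost 171 + fixed 63 = 234.
Compare {D4, D5}: latency cost 197 + fixed 41 = 238.
Compare {D2, D3, D5}: latency cost 153 + fixed 85 = 238.
All other subsets cost ≥ 234. Minimum total cost: 232.

232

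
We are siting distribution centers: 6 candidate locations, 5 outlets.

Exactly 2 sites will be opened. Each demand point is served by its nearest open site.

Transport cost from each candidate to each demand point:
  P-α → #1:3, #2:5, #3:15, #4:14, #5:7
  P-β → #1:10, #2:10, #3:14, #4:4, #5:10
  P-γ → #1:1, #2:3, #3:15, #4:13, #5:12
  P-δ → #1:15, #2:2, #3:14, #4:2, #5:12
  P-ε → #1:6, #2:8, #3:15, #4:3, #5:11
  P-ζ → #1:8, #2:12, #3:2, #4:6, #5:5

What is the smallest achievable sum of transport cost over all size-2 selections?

17

Open {P-γ, P-ζ}.
  #1→P-γ 1, #2→P-γ 3, #3→P-ζ 2, #4→P-ζ 6, #5→P-ζ 5  ⇒ total 17.
Compare {P-δ, P-ζ}: total 19.
Compare {P-α, P-ζ}: total 21.
No size-2 selection does better; minimum is 17.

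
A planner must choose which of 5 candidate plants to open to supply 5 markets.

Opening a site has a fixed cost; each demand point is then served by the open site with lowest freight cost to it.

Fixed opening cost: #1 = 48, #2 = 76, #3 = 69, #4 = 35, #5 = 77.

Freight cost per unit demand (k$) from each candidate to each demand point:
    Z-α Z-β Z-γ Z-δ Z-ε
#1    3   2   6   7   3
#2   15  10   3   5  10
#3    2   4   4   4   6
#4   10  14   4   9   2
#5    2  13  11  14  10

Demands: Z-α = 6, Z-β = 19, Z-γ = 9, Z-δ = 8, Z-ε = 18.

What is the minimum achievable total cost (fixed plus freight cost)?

Open {#1, #4}: assign each demand point to its cheapest open site.
  Z-α→#1 6×3=18, Z-β→#1 19×2=38, Z-γ→#4 9×4=36, Z-δ→#1 8×7=56, Z-ε→#4 18×2=36
  freight cost 184, fixed 83 → total 267.
Compare {#1}: freight cost 220 + fixed 48 = 268.
Compare {#1, #3}: freight cost 172 + fixed 117 = 289.
Compare {#3, #4}: freight cost 192 + fixed 104 = 296.
All other subsets cost ≥ 268. Minimum total cost: 267.

267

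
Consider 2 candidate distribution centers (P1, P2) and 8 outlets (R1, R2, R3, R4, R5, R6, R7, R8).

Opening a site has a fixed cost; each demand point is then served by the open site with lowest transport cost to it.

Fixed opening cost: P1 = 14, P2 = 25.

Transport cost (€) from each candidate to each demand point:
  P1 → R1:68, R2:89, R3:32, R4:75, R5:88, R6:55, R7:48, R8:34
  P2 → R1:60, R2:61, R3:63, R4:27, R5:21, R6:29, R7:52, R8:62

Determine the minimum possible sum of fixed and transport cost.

351

Open {P1, P2}: assign each demand point to its cheapest open site.
  R1→P2 60, R2→P2 61, R3→P1 32, R4→P2 27, R5→P2 21, R6→P2 29, R7→P1 48, R8→P1 34
  transport cost 312, fixed 39 → total 351.
Compare {P2}: transport cost 375 + fixed 25 = 400.
Compare {P1}: transport cost 489 + fixed 14 = 503.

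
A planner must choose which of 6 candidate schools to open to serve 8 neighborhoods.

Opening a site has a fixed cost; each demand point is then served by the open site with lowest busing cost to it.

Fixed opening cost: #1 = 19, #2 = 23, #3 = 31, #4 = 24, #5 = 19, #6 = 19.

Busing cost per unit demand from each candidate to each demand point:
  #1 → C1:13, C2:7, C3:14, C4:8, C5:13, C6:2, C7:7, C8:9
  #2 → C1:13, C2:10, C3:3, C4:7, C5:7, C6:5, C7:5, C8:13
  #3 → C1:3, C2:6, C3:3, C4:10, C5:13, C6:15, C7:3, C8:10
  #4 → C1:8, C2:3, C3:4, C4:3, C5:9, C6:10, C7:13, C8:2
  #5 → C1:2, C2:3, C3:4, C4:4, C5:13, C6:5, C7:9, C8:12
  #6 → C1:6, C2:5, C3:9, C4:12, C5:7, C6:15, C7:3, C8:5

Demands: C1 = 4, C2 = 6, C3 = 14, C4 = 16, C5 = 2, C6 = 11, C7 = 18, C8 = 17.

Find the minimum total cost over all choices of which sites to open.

Open {#1, #3, #4}: assign each demand point to its cheapest open site.
  C1→#3 4×3=12, C2→#4 6×3=18, C3→#3 14×3=42, C4→#4 16×3=48, C5→#4 2×9=18, C6→#1 11×2=22, C7→#3 18×3=54, C8→#4 17×2=34
  busing cost 248, fixed 74 → total 322.
Compare {#1, #4, #6}: busing cost 270 + fixed 62 = 332.
Compare {#1, #4, #5, #6}: busing cost 254 + fixed 81 = 335.
Compare {#1, #3, #4, #5}: busing cost 244 + fixed 93 = 337.
All other subsets cost ≥ 332. Minimum total cost: 322.

322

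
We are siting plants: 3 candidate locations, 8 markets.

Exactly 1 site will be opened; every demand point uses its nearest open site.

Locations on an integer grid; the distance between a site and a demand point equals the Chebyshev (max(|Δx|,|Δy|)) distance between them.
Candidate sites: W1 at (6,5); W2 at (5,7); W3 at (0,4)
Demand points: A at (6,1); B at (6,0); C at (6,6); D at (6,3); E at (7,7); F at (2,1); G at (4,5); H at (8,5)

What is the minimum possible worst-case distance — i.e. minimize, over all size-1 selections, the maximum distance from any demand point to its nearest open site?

Open {W1}.
  Farthest demand point is B at distance 5 (to W1); all others are ≤ 5.
With {W2} the worst case is 7.
With {W3} the worst case is 8.
No size-1 selection achieves below 5.

5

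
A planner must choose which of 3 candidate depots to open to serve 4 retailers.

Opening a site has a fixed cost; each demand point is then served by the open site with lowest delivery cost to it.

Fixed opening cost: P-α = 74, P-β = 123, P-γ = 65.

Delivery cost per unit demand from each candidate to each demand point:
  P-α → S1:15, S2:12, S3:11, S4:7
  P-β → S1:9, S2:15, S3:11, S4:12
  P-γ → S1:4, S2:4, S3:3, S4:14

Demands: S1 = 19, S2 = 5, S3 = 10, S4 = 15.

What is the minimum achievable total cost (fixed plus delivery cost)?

370

Open {P-α, P-γ}: assign each demand point to its cheapest open site.
  S1→P-γ 19×4=76, S2→P-γ 5×4=20, S3→P-γ 10×3=30, S4→P-α 15×7=105
  delivery cost 231, fixed 139 → total 370.
Compare {P-γ}: delivery cost 336 + fixed 65 = 401.
Compare {P-α, P-β, P-γ}: delivery cost 231 + fixed 262 = 493.
Compare {P-β, P-γ}: delivery cost 306 + fixed 188 = 494.
All other subsets cost ≥ 401. Minimum total cost: 370.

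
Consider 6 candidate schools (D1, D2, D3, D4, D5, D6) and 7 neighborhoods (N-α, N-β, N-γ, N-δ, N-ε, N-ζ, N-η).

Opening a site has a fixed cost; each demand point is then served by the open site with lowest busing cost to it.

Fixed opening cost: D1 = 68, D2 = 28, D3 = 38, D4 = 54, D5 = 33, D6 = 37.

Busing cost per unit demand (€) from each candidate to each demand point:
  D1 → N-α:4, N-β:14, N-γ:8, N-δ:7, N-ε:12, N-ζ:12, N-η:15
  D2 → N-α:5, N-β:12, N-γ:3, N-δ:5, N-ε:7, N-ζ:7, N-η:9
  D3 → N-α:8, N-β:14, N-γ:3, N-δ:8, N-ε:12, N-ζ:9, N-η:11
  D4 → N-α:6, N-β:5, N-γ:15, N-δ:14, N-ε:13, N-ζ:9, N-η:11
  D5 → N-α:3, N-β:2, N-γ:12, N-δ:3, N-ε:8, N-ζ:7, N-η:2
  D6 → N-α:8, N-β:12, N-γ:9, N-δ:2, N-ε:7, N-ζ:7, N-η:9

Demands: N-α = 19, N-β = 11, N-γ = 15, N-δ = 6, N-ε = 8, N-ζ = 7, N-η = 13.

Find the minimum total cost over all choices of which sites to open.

334

Open {D2, D5}: assign each demand point to its cheapest open site.
  N-α→D5 19×3=57, N-β→D5 11×2=22, N-γ→D2 15×3=45, N-δ→D5 6×3=18, N-ε→D2 8×7=56, N-ζ→D2 7×7=49, N-η→D5 13×2=26
  busing cost 273, fixed 61 → total 334.
Compare {D3, D5}: busing cost 281 + fixed 71 = 352.
Compare {D2, D5, D6}: busing cost 267 + fixed 98 = 365.
Compare {D2, D3, D5}: busing cost 273 + fixed 99 = 372.
All other subsets cost ≥ 352. Minimum total cost: 334.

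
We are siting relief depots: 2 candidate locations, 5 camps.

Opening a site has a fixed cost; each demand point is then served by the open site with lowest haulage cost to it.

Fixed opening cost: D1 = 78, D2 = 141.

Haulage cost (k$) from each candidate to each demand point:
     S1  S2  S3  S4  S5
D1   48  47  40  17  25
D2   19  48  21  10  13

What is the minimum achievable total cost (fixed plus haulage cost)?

Open {D2}: assign each demand point to its cheapest open site.
  S1→D2 19, S2→D2 48, S3→D2 21, S4→D2 10, S5→D2 13
  haulage cost 111, fixed 141 → total 252.
Compare {D1}: haulage cost 177 + fixed 78 = 255.
Compare {D1, D2}: haulage cost 110 + fixed 219 = 329.

252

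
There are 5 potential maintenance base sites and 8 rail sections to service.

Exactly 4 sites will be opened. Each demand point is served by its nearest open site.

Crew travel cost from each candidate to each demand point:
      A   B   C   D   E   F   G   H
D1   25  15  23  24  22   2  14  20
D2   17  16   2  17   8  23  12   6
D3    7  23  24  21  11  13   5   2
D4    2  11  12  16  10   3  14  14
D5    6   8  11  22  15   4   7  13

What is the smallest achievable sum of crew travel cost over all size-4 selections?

Open {D2, D3, D4, D5}.
  A→D4 2, B→D5 8, C→D2 2, D→D4 16, E→D2 8, F→D4 3, G→D3 5, H→D3 2  ⇒ total 46.
Compare {D1, D2, D3, D4}: total 48.
Compare {D1, D2, D3, D5}: total 50.
No size-4 selection does better; minimum is 46.

46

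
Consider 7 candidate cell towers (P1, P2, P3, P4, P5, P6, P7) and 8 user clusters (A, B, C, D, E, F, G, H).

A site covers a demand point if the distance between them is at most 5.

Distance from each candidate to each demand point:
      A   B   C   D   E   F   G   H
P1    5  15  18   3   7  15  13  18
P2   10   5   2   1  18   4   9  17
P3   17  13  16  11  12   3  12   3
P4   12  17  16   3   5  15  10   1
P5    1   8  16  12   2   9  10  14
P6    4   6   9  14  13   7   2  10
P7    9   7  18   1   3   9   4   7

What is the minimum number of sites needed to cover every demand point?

Coverage sets (demand points within 5 of each site):
  P1: {A, D}
  P2: {B, C, D, F}
  P3: {F, H}
  P4: {D, E, H}
  P5: {A, E}
  P6: {A, G}
  P7: {D, E, G}
No 2 sites suffice: every size-2 union leaves at least one demand point uncovered.
But {P2, P4, P6} covers everything, so the minimum is 3.

3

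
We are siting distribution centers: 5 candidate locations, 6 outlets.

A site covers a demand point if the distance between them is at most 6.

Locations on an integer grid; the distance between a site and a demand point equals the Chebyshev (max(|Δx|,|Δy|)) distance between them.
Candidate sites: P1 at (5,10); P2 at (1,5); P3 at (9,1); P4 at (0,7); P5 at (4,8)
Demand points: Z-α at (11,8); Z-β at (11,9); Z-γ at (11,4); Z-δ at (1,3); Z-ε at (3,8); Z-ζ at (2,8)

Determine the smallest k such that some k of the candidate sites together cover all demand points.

2

Coverage sets (demand points within 6 of each site):
  P1: {Z-α, Z-β, Z-γ, Z-ε, Z-ζ}
  P2: {Z-δ, Z-ε, Z-ζ}
  P3: {Z-γ}
  P4: {Z-δ, Z-ε, Z-ζ}
  P5: {Z-δ, Z-ε, Z-ζ}
No single site covers all 6 demand points.
But {P1, P2} covers everything, so the minimum is 2.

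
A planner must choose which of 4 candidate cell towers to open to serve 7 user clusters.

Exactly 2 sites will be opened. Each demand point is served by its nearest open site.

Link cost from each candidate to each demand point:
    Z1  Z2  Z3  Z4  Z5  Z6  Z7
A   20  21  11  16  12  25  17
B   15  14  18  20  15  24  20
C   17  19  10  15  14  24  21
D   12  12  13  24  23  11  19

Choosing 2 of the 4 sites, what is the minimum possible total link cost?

Open {A, D}.
  Z1→D 12, Z2→D 12, Z3→A 11, Z4→A 16, Z5→A 12, Z6→D 11, Z7→A 17  ⇒ total 91.
Compare {C, D}: total 93.
Compare {B, D}: total 102.
No size-2 selection does better; minimum is 91.

91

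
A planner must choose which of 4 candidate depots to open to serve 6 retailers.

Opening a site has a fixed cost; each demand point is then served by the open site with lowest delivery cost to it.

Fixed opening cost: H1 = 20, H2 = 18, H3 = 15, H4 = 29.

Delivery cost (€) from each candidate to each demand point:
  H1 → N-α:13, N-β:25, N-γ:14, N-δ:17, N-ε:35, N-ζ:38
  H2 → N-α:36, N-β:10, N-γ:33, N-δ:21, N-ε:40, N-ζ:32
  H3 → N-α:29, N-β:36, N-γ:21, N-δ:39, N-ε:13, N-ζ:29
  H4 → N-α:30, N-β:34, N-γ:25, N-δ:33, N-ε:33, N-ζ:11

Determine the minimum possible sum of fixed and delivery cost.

146

Open {H1, H3}: assign each demand point to its cheapest open site.
  N-α→H1 13, N-β→H1 25, N-γ→H1 14, N-δ→H1 17, N-ε→H3 13, N-ζ→H3 29
  delivery cost 111, fixed 35 → total 146.
Compare {H1, H2, H3}: delivery cost 96 + fixed 53 = 149.
Compare {H2, H3}: delivery cost 123 + fixed 33 = 156.
Compare {H1, H3, H4}: delivery cost 93 + fixed 64 = 157.
All other subsets cost ≥ 149. Minimum total cost: 146.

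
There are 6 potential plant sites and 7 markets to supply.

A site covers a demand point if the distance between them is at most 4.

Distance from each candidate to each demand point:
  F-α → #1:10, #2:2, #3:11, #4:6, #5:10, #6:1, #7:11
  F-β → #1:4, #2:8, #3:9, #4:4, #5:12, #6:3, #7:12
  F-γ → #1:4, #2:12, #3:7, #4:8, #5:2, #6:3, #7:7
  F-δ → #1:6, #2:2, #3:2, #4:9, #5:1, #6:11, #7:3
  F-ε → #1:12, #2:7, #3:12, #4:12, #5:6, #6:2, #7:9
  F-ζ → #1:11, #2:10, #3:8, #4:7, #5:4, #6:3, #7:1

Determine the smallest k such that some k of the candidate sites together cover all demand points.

Coverage sets (demand points within 4 of each site):
  F-α: {#2, #6}
  F-β: {#1, #4, #6}
  F-γ: {#1, #5, #6}
  F-δ: {#2, #3, #5, #7}
  F-ε: {#6}
  F-ζ: {#5, #6, #7}
No single site covers all 7 demand points.
But {F-β, F-δ} covers everything, so the minimum is 2.

2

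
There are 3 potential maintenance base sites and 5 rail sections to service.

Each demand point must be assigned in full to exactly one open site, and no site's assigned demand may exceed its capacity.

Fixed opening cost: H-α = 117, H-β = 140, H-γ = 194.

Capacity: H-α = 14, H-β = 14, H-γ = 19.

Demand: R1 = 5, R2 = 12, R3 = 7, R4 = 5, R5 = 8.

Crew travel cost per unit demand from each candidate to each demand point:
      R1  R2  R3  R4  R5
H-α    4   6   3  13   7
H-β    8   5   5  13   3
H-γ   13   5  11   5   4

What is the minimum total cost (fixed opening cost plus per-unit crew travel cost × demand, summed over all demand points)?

Open {H-α, H-β, H-γ}; cheapest assignment that respects the capacities:
  H-α (cap 14, load 12): R1, R3 — cost 5×4 + 7×3 = 41
  H-β (cap 14, load 8): R5 — cost 8×3 = 24
  H-γ (cap 19, load 17): R2, R4 — cost 12×5 + 5×5 = 85
  Shipping 150, fixed 451 → total 601.
  Any other capacity-feasible assignment to {H-α, H-β, H-γ} ships for at least 150.
Total demand is 37 and no other set of sites has combined capacity ≥ 37, so {H-α, H-β, H-γ} is the only feasible choice of open sites. Minimum: 601.

601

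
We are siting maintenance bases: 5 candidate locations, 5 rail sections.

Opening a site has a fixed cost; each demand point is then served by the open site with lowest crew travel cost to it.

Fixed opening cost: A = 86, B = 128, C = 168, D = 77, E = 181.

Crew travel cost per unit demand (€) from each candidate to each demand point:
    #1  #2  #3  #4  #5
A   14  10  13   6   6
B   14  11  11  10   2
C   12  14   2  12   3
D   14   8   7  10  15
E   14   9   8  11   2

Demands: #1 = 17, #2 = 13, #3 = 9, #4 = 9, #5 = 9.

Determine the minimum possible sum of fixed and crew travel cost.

Open {A, D}: assign each demand point to its cheapest open site.
  #1→A 17×14=238, #2→D 13×8=104, #3→D 9×7=63, #4→A 9×6=54, #5→A 9×6=54
  crew travel cost 513, fixed 163 → total 676.
Compare {A}: crew travel cost 593 + fixed 86 = 679.
Compare {A, C}: crew travel cost 433 + fixed 254 = 687.
Compare {C, D}: crew travel cost 443 + fixed 245 = 688.
All other subsets cost ≥ 679. Minimum total cost: 676.

676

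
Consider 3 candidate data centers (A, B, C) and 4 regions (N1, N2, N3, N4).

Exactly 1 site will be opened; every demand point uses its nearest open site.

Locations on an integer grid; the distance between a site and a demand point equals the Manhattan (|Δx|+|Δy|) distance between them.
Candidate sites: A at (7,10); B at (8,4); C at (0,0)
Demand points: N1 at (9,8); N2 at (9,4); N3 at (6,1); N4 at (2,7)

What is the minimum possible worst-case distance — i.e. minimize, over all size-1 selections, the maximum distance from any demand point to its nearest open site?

9

Open {B}.
  Farthest demand point is N4 at distance 9 (to B); all others are ≤ 9.
With {A} the worst case is 10.
With {C} the worst case is 17.
No size-1 selection achieves below 9.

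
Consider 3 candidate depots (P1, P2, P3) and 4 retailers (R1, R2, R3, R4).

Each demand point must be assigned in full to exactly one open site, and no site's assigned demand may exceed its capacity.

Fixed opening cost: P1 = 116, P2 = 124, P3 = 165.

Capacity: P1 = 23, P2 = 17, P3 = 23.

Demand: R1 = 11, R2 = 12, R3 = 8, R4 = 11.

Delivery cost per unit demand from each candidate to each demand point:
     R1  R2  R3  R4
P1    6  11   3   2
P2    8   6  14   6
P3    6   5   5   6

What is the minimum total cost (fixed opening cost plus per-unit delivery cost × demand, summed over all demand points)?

Open {P1, P3}; cheapest assignment that respects the capacities:
  P1 (cap 23, load 19): R3, R4 — cost 8×3 + 11×2 = 46
  P3 (cap 23, load 23): R1, R2 — cost 11×6 + 12×5 = 126
  Shipping 172, fixed 281 → total 453.
  Any other capacity-feasible assignment to {P1, P3} ships for at least 172.
Compare {P1, P2, P3}: its best feasible assignment gives total 577.
Every other set of open sites that can feasibly serve all demand totals ≥ 577 even under its best assignment. Minimum: 453.

453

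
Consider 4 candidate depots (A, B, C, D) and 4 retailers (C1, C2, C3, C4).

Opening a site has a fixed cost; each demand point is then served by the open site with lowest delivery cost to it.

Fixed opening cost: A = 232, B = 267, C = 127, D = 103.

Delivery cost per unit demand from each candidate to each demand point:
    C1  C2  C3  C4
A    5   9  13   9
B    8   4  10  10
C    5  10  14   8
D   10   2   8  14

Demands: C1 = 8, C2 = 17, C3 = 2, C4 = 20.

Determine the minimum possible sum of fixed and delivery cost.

Open {C, D}: assign each demand point to its cheapest open site.
  C1→C 8×5=40, C2→D 17×2=34, C3→D 2×8=16, C4→C 20×8=160
  delivery cost 250, fixed 230 → total 480.
Compare {D}: delivery cost 410 + fixed 103 = 513.
Compare {C}: delivery cost 398 + fixed 127 = 525.
Compare {A, D}: delivery cost 270 + fixed 335 = 605.
All other subsets cost ≥ 513. Minimum total cost: 480.

480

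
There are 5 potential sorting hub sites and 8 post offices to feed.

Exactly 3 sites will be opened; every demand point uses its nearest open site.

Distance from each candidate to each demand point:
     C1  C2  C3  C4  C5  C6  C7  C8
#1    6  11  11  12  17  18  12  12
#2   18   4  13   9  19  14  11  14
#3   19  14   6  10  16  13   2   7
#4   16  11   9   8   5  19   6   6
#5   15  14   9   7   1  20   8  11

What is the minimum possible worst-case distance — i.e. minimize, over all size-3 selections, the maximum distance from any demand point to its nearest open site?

13

Open {#1, #3, #4}.
  Farthest demand point is C6 at distance 13 (to #3); all others are ≤ 13.
With {#1, #3, #5} the worst case is 13.
With {#1, #2, #4} the worst case is 14.
No size-3 selection achieves below 13.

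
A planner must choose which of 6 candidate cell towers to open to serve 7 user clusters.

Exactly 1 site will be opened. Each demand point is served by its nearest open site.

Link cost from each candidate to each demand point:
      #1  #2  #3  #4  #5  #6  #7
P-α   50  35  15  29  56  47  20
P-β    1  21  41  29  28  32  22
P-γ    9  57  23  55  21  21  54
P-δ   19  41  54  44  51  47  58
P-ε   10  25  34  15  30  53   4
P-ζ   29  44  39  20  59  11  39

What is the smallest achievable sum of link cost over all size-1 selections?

Open {P-ε}.
  #1→P-ε 10, #2→P-ε 25, #3→P-ε 34, #4→P-ε 15, #5→P-ε 30, #6→P-ε 53, #7→P-ε 4  ⇒ total 171.
Compare {P-β}: total 174.
Compare {P-γ}: total 240.
No size-1 selection does better; minimum is 171.

171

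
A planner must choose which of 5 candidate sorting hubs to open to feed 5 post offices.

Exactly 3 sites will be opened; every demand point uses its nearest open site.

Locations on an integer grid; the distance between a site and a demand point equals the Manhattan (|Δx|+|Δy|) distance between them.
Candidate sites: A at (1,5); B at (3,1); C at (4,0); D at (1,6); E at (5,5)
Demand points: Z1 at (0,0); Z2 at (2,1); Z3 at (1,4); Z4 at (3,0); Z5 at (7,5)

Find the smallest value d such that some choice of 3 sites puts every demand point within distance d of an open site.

4

Open {A, B, E}.
  Farthest demand point is Z1 at distance 4 (to B); all others are ≤ 4.
With {A, C, E} the worst case is 4.
With {B, D, E} the worst case is 4.
No size-3 selection achieves below 4.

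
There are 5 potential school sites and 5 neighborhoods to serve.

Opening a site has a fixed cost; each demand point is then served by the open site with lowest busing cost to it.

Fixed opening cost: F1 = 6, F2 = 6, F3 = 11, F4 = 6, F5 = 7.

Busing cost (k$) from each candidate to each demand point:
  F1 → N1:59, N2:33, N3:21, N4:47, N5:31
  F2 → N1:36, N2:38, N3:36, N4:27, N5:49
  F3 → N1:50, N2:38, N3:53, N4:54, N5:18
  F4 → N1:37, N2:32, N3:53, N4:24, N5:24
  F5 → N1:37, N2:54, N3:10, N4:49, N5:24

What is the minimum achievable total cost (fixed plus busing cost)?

Open {F4, F5}: assign each demand point to its cheapest open site.
  N1→F4 37, N2→F4 32, N3→F5 10, N4→F4 24, N5→F4 24
  busing cost 127, fixed 13 → total 140.
Compare {F2, F4, F5}: busing cost 126 + fixed 19 = 145.
Compare {F3, F4, F5}: busing cost 121 + fixed 24 = 145.
Compare {F1, F4, F5}: busing cost 127 + fixed 19 = 146.
All other subsets cost ≥ 145. Minimum total cost: 140.

140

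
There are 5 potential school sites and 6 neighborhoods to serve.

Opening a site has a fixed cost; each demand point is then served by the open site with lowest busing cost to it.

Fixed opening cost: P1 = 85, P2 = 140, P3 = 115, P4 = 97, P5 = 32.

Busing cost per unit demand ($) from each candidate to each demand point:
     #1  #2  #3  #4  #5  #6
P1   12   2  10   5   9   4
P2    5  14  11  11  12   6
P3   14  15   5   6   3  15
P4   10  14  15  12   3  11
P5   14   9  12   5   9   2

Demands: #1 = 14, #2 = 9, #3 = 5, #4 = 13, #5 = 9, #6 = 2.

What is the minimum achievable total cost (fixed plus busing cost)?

Open {P1}: assign each demand point to its cheapest open site.
  #1→P1 14×12=168, #2→P1 9×2=18, #3→P1 5×10=50, #4→P1 13×5=65, #5→P1 9×9=81, #6→P1 2×4=8
  busing cost 390, fixed 85 → total 475.
Compare {P1, P4}: busing cost 308 + fixed 182 = 490.
Compare {P1, P5}: busing cost 386 + fixed 117 = 503.
Compare {P4, P5}: busing cost 377 + fixed 129 = 506.
All other subsets cost ≥ 490. Minimum total cost: 475.

475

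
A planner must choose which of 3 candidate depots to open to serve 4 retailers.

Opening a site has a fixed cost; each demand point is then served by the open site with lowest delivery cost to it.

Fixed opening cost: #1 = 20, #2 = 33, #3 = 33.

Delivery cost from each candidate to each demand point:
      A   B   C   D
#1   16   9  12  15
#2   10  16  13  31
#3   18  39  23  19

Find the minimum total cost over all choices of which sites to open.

72

Open {#1}: assign each demand point to its cheapest open site.
  A→#1 16, B→#1 9, C→#1 12, D→#1 15
  delivery cost 52, fixed 20 → total 72.
Compare {#1, #2}: delivery cost 46 + fixed 53 = 99.
Compare {#2}: delivery cost 70 + fixed 33 = 103.
Compare {#1, #3}: delivery cost 52 + fixed 53 = 105.
All other subsets cost ≥ 99. Minimum total cost: 72.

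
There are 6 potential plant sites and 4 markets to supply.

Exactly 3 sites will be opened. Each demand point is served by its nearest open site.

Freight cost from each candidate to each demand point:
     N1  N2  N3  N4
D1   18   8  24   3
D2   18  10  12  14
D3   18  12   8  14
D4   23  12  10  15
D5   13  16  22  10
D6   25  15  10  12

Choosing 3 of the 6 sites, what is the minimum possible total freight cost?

Open {D1, D3, D5}.
  N1→D5 13, N2→D1 8, N3→D3 8, N4→D1 3  ⇒ total 32.
Compare {D1, D4, D5}: total 34.
Compare {D1, D5, D6}: total 34.
No size-3 selection does better; minimum is 32.

32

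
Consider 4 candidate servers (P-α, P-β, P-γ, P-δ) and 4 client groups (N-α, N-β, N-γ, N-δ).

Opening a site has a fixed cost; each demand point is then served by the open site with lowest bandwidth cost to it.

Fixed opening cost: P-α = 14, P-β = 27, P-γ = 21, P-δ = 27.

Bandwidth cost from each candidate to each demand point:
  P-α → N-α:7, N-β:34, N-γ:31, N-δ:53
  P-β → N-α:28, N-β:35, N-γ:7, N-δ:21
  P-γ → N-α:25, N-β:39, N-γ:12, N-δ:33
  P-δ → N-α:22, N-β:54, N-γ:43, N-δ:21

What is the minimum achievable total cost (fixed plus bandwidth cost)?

110

Open {P-α, P-β}: assign each demand point to its cheapest open site.
  N-α→P-α 7, N-β→P-α 34, N-γ→P-β 7, N-δ→P-β 21
  bandwidth cost 69, fixed 41 → total 110.
Compare {P-β}: bandwidth cost 91 + fixed 27 = 118.
Compare {P-α, P-γ}: bandwidth cost 86 + fixed 35 = 121.
Compare {P-γ}: bandwidth cost 109 + fixed 21 = 130.
All other subsets cost ≥ 118. Minimum total cost: 110.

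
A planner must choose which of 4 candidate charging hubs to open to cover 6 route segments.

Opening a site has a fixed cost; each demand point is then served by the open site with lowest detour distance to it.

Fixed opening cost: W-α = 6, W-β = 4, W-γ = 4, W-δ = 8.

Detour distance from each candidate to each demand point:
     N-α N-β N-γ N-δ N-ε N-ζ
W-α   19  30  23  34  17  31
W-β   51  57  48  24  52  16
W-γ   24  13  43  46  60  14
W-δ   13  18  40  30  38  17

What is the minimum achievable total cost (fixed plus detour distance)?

Open {W-α, W-β, W-γ}: assign each demand point to its cheapest open site.
  N-α→W-α 19, N-β→W-γ 13, N-γ→W-α 23, N-δ→W-β 24, N-ε→W-α 17, N-ζ→W-γ 14
  detour distance 110, fixed 14 → total 124.
Compare {W-α, W-β, W-γ, W-δ}: detour distance 104 + fixed 22 = 126.
Compare {W-α, W-γ, W-δ}: detour distance 110 + fixed 18 = 128.
Compare {W-α, W-β, W-δ}: detour distance 111 + fixed 18 = 129.
All other subsets cost ≥ 126. Minimum total cost: 124.

124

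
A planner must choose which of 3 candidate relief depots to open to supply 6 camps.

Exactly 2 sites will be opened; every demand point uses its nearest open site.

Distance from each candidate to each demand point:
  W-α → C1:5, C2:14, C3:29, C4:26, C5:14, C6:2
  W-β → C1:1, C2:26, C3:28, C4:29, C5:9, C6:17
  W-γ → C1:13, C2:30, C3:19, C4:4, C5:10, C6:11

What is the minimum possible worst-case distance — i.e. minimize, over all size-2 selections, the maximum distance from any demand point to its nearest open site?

19

Open {W-α, W-γ}.
  Farthest demand point is C3 at distance 19 (to W-γ); all others are ≤ 19.
With {W-β, W-γ} the worst case is 26.
With {W-α, W-β} the worst case is 28.
No size-2 selection achieves below 19.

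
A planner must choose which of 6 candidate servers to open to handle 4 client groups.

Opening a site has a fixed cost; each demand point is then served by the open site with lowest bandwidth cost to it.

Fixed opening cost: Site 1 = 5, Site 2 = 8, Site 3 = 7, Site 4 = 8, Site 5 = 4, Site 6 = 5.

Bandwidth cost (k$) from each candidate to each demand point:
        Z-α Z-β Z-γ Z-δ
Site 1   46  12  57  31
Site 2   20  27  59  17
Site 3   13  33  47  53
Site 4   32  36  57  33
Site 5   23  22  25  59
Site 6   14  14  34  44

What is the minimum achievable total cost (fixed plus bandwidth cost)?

87

Open {Site 2, Site 5, Site 6}: assign each demand point to its cheapest open site.
  Z-α→Site 6 14, Z-β→Site 6 14, Z-γ→Site 5 25, Z-δ→Site 2 17
  bandwidth cost 70, fixed 17 → total 87.
Compare {Site 1, Site 2, Site 5, Site 6}: bandwidth cost 68 + fixed 22 = 90.
Compare {Site 1, Site 2, Site 5}: bandwidth cost 74 + fixed 17 = 91.
Compare {Site 1, Site 2, Site 3, Site 5}: bandwidth cost 67 + fixed 24 = 91.
All other subsets cost ≥ 90. Minimum total cost: 87.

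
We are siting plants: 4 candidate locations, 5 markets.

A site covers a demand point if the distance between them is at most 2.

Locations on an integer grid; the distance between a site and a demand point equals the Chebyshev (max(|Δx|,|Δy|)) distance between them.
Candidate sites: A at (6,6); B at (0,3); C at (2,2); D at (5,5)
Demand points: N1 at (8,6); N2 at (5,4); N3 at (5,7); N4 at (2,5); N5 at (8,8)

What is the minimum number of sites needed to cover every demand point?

2

Coverage sets (demand points within 2 of each site):
  A: {N1, N2, N3, N5}
  B: {N4}
  C: {}
  D: {N2, N3}
No single site covers all 5 demand points.
But {A, B} covers everything, so the minimum is 2.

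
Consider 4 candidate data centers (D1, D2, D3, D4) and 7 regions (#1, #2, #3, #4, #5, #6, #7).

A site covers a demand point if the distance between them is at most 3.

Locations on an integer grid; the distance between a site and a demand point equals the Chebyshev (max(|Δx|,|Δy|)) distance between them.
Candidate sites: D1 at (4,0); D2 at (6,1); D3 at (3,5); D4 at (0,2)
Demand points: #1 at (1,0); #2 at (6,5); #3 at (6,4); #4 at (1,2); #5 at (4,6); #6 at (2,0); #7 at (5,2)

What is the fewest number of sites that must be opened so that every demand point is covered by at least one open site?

2

Coverage sets (demand points within 3 of each site):
  D1: {#1, #4, #6, #7}
  D2: {#3, #7}
  D3: {#2, #3, #4, #5, #7}
  D4: {#1, #4, #6}
No single site covers all 7 demand points.
But {D1, D3} covers everything, so the minimum is 2.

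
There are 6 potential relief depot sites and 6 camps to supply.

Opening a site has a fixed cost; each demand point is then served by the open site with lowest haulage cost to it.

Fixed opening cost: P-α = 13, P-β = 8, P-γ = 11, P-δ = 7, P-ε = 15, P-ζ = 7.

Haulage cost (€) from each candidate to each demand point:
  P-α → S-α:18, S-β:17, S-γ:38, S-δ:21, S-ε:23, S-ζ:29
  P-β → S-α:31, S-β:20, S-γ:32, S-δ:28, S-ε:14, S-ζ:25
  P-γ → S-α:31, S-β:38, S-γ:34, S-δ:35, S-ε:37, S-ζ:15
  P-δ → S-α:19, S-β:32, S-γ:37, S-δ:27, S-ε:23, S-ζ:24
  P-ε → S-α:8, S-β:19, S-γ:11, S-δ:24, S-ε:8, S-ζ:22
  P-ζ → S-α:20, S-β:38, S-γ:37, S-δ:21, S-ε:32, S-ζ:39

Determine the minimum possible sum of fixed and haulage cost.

107

Open {P-ε}: assign each demand point to its cheapest open site.
  S-α→P-ε 8, S-β→P-ε 19, S-γ→P-ε 11, S-δ→P-ε 24, S-ε→P-ε 8, S-ζ→P-ε 22
  haulage cost 92, fixed 15 → total 107.
Compare {P-γ, P-ε}: haulage cost 85 + fixed 26 = 111.
Compare {P-ε, P-ζ}: haulage cost 89 + fixed 22 = 111.
Compare {P-δ, P-ε}: haulage cost 92 + fixed 22 = 114.
All other subsets cost ≥ 111. Minimum total cost: 107.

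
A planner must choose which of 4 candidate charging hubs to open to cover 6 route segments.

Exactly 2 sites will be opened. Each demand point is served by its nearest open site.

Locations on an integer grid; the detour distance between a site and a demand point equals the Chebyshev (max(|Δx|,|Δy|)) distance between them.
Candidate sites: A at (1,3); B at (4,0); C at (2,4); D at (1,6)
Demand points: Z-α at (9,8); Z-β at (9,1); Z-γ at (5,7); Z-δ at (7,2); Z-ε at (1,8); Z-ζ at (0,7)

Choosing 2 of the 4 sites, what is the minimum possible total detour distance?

23

Open {B, D}.
  Z-α→B 8, Z-β→B 5, Z-γ→D 4, Z-δ→B 3, Z-ε→D 2, Z-ζ→D 1  ⇒ total 23.
Compare {B, C}: total 25.
Compare {C, D}: total 25.
No size-2 selection does better; minimum is 23.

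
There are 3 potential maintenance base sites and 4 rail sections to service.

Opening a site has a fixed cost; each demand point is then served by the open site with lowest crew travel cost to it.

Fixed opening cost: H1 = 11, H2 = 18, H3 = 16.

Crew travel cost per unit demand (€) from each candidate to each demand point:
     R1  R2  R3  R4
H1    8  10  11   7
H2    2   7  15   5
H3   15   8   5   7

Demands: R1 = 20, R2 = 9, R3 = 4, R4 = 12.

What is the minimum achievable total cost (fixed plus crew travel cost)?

Open {H2, H3}: assign each demand point to its cheapest open site.
  R1→H2 20×2=40, R2→H2 9×7=63, R3→H3 4×5=20, R4→H2 12×5=60
  crew travel cost 183, fixed 34 → total 217.
Compare {H1, H2, H3}: crew travel cost 183 + fixed 45 = 228.
Compare {H1, H2}: crew travel cost 207 + fixed 29 = 236.
Compare {H2}: crew travel cost 223 + fixed 18 = 241.
All other subsets cost ≥ 228. Minimum total cost: 217.

217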